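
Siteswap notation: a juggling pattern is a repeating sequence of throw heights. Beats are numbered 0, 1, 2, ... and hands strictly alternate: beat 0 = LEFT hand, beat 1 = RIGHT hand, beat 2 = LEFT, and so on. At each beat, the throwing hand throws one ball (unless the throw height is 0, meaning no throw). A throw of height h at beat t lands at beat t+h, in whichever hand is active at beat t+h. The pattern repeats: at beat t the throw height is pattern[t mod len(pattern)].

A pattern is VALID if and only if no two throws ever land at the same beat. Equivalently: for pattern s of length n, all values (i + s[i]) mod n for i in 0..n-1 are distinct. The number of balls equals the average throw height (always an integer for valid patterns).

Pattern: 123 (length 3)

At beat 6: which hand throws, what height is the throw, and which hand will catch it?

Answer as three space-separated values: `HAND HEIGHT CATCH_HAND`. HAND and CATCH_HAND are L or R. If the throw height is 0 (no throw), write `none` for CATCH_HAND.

Answer: L 1 R

Derivation:
Beat 6: 6 mod 2 = 0, so hand = L
Throw height = pattern[6 mod 3] = pattern[0] = 1
Lands at beat 6+1=7, 7 mod 2 = 1, so catch hand = R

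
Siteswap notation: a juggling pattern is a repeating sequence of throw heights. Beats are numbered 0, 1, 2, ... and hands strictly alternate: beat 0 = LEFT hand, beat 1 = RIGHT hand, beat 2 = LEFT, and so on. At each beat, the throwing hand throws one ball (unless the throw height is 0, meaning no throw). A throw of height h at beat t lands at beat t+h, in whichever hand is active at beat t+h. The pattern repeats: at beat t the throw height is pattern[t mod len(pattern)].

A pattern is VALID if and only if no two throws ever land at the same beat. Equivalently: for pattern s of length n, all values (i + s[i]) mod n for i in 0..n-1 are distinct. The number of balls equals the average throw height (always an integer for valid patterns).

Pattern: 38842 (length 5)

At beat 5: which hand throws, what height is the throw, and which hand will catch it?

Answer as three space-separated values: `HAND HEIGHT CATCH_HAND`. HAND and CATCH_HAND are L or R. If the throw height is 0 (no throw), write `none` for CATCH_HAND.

Beat 5: 5 mod 2 = 1, so hand = R
Throw height = pattern[5 mod 5] = pattern[0] = 3
Lands at beat 5+3=8, 8 mod 2 = 0, so catch hand = L

Answer: R 3 L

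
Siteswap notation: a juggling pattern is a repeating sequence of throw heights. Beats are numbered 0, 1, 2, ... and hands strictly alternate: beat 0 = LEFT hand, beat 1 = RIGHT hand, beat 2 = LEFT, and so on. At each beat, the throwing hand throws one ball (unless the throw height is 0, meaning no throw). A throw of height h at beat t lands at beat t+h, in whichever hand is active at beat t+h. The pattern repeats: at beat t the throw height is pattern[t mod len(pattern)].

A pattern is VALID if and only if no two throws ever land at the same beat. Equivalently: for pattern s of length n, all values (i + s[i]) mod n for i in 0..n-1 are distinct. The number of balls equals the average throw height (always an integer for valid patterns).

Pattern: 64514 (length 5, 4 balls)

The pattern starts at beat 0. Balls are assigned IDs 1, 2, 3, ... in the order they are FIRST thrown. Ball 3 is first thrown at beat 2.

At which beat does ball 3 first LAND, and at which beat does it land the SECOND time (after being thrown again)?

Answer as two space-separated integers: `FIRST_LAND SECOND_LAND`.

Beat 0 (L): throw ball1 h=6 -> lands@6:L; in-air after throw: [b1@6:L]
Beat 1 (R): throw ball2 h=4 -> lands@5:R; in-air after throw: [b2@5:R b1@6:L]
Beat 2 (L): throw ball3 h=5 -> lands@7:R; in-air after throw: [b2@5:R b1@6:L b3@7:R]
Beat 3 (R): throw ball4 h=1 -> lands@4:L; in-air after throw: [b4@4:L b2@5:R b1@6:L b3@7:R]
Beat 4 (L): throw ball4 h=4 -> lands@8:L; in-air after throw: [b2@5:R b1@6:L b3@7:R b4@8:L]
Beat 5 (R): throw ball2 h=6 -> lands@11:R; in-air after throw: [b1@6:L b3@7:R b4@8:L b2@11:R]
Beat 6 (L): throw ball1 h=4 -> lands@10:L; in-air after throw: [b3@7:R b4@8:L b1@10:L b2@11:R]
Beat 7 (R): throw ball3 h=5 -> lands@12:L; in-air after throw: [b4@8:L b1@10:L b2@11:R b3@12:L]
Beat 8 (L): throw ball4 h=1 -> lands@9:R; in-air after throw: [b4@9:R b1@10:L b2@11:R b3@12:L]
Beat 9 (R): throw ball4 h=4 -> lands@13:R; in-air after throw: [b1@10:L b2@11:R b3@12:L b4@13:R]
Beat 10 (L): throw ball1 h=6 -> lands@16:L; in-air after throw: [b2@11:R b3@12:L b4@13:R b1@16:L]
Beat 11 (R): throw ball2 h=4 -> lands@15:R; in-air after throw: [b3@12:L b4@13:R b2@15:R b1@16:L]
Beat 12 (L): throw ball3 h=5 -> lands@17:R; in-air after throw: [b4@13:R b2@15:R b1@16:L b3@17:R]
Ball 3: thrown@2 h=5 -> first land @7; rethrown@7 h=5 -> second land @12

Answer: 7 12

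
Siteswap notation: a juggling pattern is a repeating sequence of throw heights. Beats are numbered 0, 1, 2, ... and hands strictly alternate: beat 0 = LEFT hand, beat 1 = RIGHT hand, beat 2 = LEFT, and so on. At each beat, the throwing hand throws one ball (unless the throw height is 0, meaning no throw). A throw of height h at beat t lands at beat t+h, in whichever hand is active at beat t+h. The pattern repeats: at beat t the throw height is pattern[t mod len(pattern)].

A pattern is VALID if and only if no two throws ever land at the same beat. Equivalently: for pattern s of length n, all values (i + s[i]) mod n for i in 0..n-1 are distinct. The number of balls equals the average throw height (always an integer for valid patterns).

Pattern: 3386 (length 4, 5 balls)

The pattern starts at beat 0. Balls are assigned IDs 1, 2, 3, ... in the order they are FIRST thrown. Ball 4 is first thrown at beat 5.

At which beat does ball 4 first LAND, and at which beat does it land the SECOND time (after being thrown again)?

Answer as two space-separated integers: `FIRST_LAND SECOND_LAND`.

Answer: 8 11

Derivation:
Beat 0 (L): throw ball1 h=3 -> lands@3:R; in-air after throw: [b1@3:R]
Beat 1 (R): throw ball2 h=3 -> lands@4:L; in-air after throw: [b1@3:R b2@4:L]
Beat 2 (L): throw ball3 h=8 -> lands@10:L; in-air after throw: [b1@3:R b2@4:L b3@10:L]
Beat 3 (R): throw ball1 h=6 -> lands@9:R; in-air after throw: [b2@4:L b1@9:R b3@10:L]
Beat 4 (L): throw ball2 h=3 -> lands@7:R; in-air after throw: [b2@7:R b1@9:R b3@10:L]
Beat 5 (R): throw ball4 h=3 -> lands@8:L; in-air after throw: [b2@7:R b4@8:L b1@9:R b3@10:L]
Beat 6 (L): throw ball5 h=8 -> lands@14:L; in-air after throw: [b2@7:R b4@8:L b1@9:R b3@10:L b5@14:L]
Beat 7 (R): throw ball2 h=6 -> lands@13:R; in-air after throw: [b4@8:L b1@9:R b3@10:L b2@13:R b5@14:L]
Beat 8 (L): throw ball4 h=3 -> lands@11:R; in-air after throw: [b1@9:R b3@10:L b4@11:R b2@13:R b5@14:L]
Beat 9 (R): throw ball1 h=3 -> lands@12:L; in-air after throw: [b3@10:L b4@11:R b1@12:L b2@13:R b5@14:L]
Beat 10 (L): throw ball3 h=8 -> lands@18:L; in-air after throw: [b4@11:R b1@12:L b2@13:R b5@14:L b3@18:L]
Beat 11 (R): throw ball4 h=6 -> lands@17:R; in-air after throw: [b1@12:L b2@13:R b5@14:L b4@17:R b3@18:L]
Ball 4: thrown@5 h=3 -> first land @8; rethrown@8 h=3 -> second land @11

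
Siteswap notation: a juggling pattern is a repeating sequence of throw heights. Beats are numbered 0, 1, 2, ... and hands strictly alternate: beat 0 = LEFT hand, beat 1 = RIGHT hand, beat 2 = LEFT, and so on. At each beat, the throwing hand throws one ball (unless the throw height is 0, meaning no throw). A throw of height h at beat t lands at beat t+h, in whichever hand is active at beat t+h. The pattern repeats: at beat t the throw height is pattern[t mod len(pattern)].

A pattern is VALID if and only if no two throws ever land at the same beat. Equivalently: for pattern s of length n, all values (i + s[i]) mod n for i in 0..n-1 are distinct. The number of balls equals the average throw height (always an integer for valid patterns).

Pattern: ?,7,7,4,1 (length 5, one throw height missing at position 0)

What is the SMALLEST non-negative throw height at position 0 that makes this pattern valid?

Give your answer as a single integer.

i=0: s[i]=? (unknown)
i=1: (1 + 7) mod 5 = 3
i=2: (2 + 7) mod 5 = 4
i=3: (3 + 4) mod 5 = 2
i=4: (4 + 1) mod 5 = 0
Known residues: [0, 2, 3, 4]; need a permutation of 0..4, so missing residue r = 1
Need (0 + s) mod 5 = 1; smallest s = (1 - 0) mod 5 = 1

Answer: 1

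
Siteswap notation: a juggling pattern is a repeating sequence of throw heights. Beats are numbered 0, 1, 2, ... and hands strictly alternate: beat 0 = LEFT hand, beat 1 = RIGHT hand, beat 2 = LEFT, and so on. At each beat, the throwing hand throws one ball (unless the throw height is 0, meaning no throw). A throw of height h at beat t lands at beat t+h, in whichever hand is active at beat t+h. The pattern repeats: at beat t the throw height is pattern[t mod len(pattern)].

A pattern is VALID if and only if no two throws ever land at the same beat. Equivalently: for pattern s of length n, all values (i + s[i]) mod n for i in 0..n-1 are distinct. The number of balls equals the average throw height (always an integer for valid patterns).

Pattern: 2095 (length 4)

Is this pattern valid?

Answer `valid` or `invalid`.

i=0: (i + s[i]) mod n = (0 + 2) mod 4 = 2
i=1: (i + s[i]) mod n = (1 + 0) mod 4 = 1
i=2: (i + s[i]) mod n = (2 + 9) mod 4 = 3
i=3: (i + s[i]) mod n = (3 + 5) mod 4 = 0
Residues: [2, 1, 3, 0], distinct: True

Answer: valid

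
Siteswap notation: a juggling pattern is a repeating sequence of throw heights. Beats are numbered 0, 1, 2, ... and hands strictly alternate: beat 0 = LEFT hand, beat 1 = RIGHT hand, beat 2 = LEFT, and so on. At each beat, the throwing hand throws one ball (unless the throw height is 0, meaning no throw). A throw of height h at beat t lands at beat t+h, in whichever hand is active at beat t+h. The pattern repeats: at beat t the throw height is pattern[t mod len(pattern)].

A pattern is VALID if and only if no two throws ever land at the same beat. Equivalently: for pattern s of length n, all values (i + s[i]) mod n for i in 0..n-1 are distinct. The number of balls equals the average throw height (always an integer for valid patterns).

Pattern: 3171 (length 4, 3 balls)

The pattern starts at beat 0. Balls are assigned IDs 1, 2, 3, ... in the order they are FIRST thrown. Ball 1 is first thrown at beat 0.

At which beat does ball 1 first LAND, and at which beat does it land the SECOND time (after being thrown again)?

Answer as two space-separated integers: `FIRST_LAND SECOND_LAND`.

Answer: 3 4

Derivation:
Beat 0 (L): throw ball1 h=3 -> lands@3:R; in-air after throw: [b1@3:R]
Beat 1 (R): throw ball2 h=1 -> lands@2:L; in-air after throw: [b2@2:L b1@3:R]
Beat 2 (L): throw ball2 h=7 -> lands@9:R; in-air after throw: [b1@3:R b2@9:R]
Beat 3 (R): throw ball1 h=1 -> lands@4:L; in-air after throw: [b1@4:L b2@9:R]
Beat 4 (L): throw ball1 h=3 -> lands@7:R; in-air after throw: [b1@7:R b2@9:R]
Ball 1: thrown@0 h=3 -> first land @3; rethrown@3 h=1 -> second land @4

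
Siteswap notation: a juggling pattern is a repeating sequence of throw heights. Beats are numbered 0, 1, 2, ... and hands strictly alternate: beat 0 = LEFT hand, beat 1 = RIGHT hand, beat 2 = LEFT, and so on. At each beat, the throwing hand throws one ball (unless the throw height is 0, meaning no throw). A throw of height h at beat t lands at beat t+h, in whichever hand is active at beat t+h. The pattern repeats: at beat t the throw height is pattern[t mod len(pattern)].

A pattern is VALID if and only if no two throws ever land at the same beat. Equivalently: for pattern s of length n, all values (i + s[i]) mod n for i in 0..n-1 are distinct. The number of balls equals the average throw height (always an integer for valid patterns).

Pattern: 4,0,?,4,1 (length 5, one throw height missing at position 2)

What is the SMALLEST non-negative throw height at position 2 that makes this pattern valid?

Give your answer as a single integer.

i=0: (0 + 4) mod 5 = 4
i=1: (1 + 0) mod 5 = 1
i=2: s[i]=? (unknown)
i=3: (3 + 4) mod 5 = 2
i=4: (4 + 1) mod 5 = 0
Known residues: [0, 1, 2, 4]; need a permutation of 0..4, so missing residue r = 3
Need (2 + s) mod 5 = 3; smallest s = (3 - 2) mod 5 = 1

Answer: 1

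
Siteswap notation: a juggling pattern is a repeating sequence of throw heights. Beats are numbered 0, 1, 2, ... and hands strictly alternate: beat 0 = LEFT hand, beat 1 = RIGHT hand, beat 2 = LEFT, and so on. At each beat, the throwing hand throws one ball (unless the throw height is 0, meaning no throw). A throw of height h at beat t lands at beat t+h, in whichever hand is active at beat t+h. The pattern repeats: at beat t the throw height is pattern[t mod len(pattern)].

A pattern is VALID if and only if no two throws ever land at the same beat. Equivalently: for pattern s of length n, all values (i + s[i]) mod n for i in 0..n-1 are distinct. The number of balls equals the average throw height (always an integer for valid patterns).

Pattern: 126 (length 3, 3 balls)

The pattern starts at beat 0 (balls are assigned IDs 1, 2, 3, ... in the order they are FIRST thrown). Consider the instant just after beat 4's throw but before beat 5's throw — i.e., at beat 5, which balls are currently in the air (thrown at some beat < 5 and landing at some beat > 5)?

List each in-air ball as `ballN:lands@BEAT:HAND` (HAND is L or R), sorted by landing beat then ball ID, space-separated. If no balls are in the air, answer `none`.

Beat 0 (L): throw ball1 h=1 -> lands@1:R; in-air after throw: [b1@1:R]
Beat 1 (R): throw ball1 h=2 -> lands@3:R; in-air after throw: [b1@3:R]
Beat 2 (L): throw ball2 h=6 -> lands@8:L; in-air after throw: [b1@3:R b2@8:L]
Beat 3 (R): throw ball1 h=1 -> lands@4:L; in-air after throw: [b1@4:L b2@8:L]
Beat 4 (L): throw ball1 h=2 -> lands@6:L; in-air after throw: [b1@6:L b2@8:L]
Beat 5 (R): throw ball3 h=6 -> lands@11:R; in-air after throw: [b1@6:L b2@8:L b3@11:R]

Answer: ball1:lands@6:L ball2:lands@8:L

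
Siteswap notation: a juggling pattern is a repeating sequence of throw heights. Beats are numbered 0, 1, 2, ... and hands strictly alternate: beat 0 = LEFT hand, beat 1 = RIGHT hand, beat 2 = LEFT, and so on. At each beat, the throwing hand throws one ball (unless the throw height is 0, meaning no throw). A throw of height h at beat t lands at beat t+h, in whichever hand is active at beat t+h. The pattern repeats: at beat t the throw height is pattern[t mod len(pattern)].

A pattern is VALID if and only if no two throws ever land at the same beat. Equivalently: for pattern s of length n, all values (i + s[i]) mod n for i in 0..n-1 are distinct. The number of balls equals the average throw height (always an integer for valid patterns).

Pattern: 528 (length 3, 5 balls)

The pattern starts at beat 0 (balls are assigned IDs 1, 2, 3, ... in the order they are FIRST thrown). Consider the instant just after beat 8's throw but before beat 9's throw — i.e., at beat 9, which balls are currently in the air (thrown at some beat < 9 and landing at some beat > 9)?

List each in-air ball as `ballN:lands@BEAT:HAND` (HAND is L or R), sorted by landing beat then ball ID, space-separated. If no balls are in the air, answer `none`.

Answer: ball3:lands@10:L ball4:lands@11:R ball1:lands@13:R ball2:lands@16:L

Derivation:
Beat 0 (L): throw ball1 h=5 -> lands@5:R; in-air after throw: [b1@5:R]
Beat 1 (R): throw ball2 h=2 -> lands@3:R; in-air after throw: [b2@3:R b1@5:R]
Beat 2 (L): throw ball3 h=8 -> lands@10:L; in-air after throw: [b2@3:R b1@5:R b3@10:L]
Beat 3 (R): throw ball2 h=5 -> lands@8:L; in-air after throw: [b1@5:R b2@8:L b3@10:L]
Beat 4 (L): throw ball4 h=2 -> lands@6:L; in-air after throw: [b1@5:R b4@6:L b2@8:L b3@10:L]
Beat 5 (R): throw ball1 h=8 -> lands@13:R; in-air after throw: [b4@6:L b2@8:L b3@10:L b1@13:R]
Beat 6 (L): throw ball4 h=5 -> lands@11:R; in-air after throw: [b2@8:L b3@10:L b4@11:R b1@13:R]
Beat 7 (R): throw ball5 h=2 -> lands@9:R; in-air after throw: [b2@8:L b5@9:R b3@10:L b4@11:R b1@13:R]
Beat 8 (L): throw ball2 h=8 -> lands@16:L; in-air after throw: [b5@9:R b3@10:L b4@11:R b1@13:R b2@16:L]
Beat 9 (R): throw ball5 h=5 -> lands@14:L; in-air after throw: [b3@10:L b4@11:R b1@13:R b5@14:L b2@16:L]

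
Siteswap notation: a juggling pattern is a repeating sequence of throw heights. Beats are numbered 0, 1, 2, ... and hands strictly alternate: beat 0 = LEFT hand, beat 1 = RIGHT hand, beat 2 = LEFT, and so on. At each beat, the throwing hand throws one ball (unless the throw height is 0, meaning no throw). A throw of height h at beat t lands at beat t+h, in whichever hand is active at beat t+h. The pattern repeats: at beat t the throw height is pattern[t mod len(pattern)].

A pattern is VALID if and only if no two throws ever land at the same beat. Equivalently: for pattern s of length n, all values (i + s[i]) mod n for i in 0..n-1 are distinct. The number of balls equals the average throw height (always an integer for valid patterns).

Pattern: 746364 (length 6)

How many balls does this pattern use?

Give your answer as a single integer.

Answer: 5

Derivation:
Pattern = [7, 4, 6, 3, 6, 4], length n = 6
  position 0: throw height = 7, running sum = 7
  position 1: throw height = 4, running sum = 11
  position 2: throw height = 6, running sum = 17
  position 3: throw height = 3, running sum = 20
  position 4: throw height = 6, running sum = 26
  position 5: throw height = 4, running sum = 30
Total sum = 30; balls = sum / n = 30 / 6 = 5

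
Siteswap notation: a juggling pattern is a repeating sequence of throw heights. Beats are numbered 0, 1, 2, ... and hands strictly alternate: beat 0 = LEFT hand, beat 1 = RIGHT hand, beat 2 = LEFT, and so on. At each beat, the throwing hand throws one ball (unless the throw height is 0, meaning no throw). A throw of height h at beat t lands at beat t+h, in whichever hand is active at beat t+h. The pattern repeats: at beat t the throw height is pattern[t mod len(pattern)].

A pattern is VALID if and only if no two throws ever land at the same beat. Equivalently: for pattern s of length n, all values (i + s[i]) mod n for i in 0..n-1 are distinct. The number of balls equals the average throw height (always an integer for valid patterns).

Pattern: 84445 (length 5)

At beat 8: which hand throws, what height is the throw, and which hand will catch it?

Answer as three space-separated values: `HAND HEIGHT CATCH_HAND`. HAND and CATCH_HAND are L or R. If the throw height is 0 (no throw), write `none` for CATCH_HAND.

Answer: L 4 L

Derivation:
Beat 8: 8 mod 2 = 0, so hand = L
Throw height = pattern[8 mod 5] = pattern[3] = 4
Lands at beat 8+4=12, 12 mod 2 = 0, so catch hand = L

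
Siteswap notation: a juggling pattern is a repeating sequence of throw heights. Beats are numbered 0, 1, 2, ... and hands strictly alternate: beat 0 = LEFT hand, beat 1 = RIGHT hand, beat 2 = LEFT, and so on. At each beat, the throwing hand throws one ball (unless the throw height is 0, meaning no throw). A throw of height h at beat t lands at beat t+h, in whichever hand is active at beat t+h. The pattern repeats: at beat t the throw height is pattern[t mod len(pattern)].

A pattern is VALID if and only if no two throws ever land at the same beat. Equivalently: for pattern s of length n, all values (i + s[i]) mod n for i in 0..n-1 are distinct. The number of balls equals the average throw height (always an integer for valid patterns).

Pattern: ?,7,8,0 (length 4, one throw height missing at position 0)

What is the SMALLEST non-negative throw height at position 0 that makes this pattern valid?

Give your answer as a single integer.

Answer: 1

Derivation:
i=0: s[i]=? (unknown)
i=1: (1 + 7) mod 4 = 0
i=2: (2 + 8) mod 4 = 2
i=3: (3 + 0) mod 4 = 3
Known residues: [0, 2, 3]; need a permutation of 0..3, so missing residue r = 1
Need (0 + s) mod 4 = 1; smallest s = (1 - 0) mod 4 = 1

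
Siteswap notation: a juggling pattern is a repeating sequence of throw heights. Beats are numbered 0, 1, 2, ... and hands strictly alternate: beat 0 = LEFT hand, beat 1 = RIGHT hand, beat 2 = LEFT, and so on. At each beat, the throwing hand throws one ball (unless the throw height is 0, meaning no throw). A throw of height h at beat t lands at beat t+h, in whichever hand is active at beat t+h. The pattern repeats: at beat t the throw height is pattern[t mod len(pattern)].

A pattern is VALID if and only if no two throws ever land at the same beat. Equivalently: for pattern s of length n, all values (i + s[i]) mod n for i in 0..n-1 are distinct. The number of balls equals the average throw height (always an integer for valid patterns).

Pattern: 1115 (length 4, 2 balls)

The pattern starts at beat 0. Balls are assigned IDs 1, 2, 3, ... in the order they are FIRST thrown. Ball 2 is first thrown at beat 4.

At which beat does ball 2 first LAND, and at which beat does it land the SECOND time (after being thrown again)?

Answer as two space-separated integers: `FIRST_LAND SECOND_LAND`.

Answer: 5 6

Derivation:
Beat 0 (L): throw ball1 h=1 -> lands@1:R; in-air after throw: [b1@1:R]
Beat 1 (R): throw ball1 h=1 -> lands@2:L; in-air after throw: [b1@2:L]
Beat 2 (L): throw ball1 h=1 -> lands@3:R; in-air after throw: [b1@3:R]
Beat 3 (R): throw ball1 h=5 -> lands@8:L; in-air after throw: [b1@8:L]
Beat 4 (L): throw ball2 h=1 -> lands@5:R; in-air after throw: [b2@5:R b1@8:L]
Beat 5 (R): throw ball2 h=1 -> lands@6:L; in-air after throw: [b2@6:L b1@8:L]
Beat 6 (L): throw ball2 h=1 -> lands@7:R; in-air after throw: [b2@7:R b1@8:L]
Ball 2: thrown@4 h=1 -> first land @5; rethrown@5 h=1 -> second land @6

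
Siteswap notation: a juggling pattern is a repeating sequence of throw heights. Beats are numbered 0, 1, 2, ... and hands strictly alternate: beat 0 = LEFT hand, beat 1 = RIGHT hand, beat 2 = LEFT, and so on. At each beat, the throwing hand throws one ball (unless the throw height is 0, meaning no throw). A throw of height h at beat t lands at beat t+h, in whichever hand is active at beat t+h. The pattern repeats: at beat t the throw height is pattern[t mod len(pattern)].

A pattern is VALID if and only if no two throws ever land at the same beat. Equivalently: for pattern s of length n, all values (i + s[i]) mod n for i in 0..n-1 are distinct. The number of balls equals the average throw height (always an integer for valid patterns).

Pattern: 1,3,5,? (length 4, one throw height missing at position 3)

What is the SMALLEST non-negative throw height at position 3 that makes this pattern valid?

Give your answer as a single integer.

Answer: 3

Derivation:
i=0: (0 + 1) mod 4 = 1
i=1: (1 + 3) mod 4 = 0
i=2: (2 + 5) mod 4 = 3
i=3: s[i]=? (unknown)
Known residues: [0, 1, 3]; need a permutation of 0..3, so missing residue r = 2
Need (3 + s) mod 4 = 2; smallest s = (2 - 3) mod 4 = 3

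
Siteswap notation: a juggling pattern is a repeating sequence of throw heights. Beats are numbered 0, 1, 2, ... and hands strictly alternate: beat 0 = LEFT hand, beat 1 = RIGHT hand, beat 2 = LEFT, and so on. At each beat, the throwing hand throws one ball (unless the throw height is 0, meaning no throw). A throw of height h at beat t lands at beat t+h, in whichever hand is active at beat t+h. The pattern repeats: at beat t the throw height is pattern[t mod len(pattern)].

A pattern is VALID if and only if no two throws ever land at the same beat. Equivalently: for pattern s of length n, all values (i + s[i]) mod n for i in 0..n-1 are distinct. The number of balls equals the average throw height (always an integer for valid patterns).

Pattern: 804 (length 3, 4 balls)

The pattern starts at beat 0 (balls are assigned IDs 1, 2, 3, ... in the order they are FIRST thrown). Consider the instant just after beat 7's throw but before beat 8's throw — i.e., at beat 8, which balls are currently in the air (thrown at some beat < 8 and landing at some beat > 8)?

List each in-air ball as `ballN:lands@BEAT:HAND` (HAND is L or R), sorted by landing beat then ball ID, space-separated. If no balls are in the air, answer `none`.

Beat 0 (L): throw ball1 h=8 -> lands@8:L; in-air after throw: [b1@8:L]
Beat 2 (L): throw ball2 h=4 -> lands@6:L; in-air after throw: [b2@6:L b1@8:L]
Beat 3 (R): throw ball3 h=8 -> lands@11:R; in-air after throw: [b2@6:L b1@8:L b3@11:R]
Beat 5 (R): throw ball4 h=4 -> lands@9:R; in-air after throw: [b2@6:L b1@8:L b4@9:R b3@11:R]
Beat 6 (L): throw ball2 h=8 -> lands@14:L; in-air after throw: [b1@8:L b4@9:R b3@11:R b2@14:L]
Beat 8 (L): throw ball1 h=4 -> lands@12:L; in-air after throw: [b4@9:R b3@11:R b1@12:L b2@14:L]

Answer: ball4:lands@9:R ball3:lands@11:R ball2:lands@14:L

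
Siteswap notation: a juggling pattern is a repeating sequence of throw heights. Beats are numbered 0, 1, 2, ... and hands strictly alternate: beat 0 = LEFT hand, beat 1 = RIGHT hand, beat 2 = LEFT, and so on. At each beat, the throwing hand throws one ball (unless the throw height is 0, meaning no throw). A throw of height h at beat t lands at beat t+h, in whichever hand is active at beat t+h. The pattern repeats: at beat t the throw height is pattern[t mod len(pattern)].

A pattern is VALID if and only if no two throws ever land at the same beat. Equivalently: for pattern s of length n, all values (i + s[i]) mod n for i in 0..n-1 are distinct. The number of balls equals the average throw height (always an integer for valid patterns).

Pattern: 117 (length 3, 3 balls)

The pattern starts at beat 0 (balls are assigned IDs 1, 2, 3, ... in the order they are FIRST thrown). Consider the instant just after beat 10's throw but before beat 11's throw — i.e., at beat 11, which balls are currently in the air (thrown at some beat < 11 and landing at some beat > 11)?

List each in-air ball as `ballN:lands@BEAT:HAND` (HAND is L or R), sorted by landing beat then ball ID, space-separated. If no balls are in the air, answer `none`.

Beat 0 (L): throw ball1 h=1 -> lands@1:R; in-air after throw: [b1@1:R]
Beat 1 (R): throw ball1 h=1 -> lands@2:L; in-air after throw: [b1@2:L]
Beat 2 (L): throw ball1 h=7 -> lands@9:R; in-air after throw: [b1@9:R]
Beat 3 (R): throw ball2 h=1 -> lands@4:L; in-air after throw: [b2@4:L b1@9:R]
Beat 4 (L): throw ball2 h=1 -> lands@5:R; in-air after throw: [b2@5:R b1@9:R]
Beat 5 (R): throw ball2 h=7 -> lands@12:L; in-air after throw: [b1@9:R b2@12:L]
Beat 6 (L): throw ball3 h=1 -> lands@7:R; in-air after throw: [b3@7:R b1@9:R b2@12:L]
Beat 7 (R): throw ball3 h=1 -> lands@8:L; in-air after throw: [b3@8:L b1@9:R b2@12:L]
Beat 8 (L): throw ball3 h=7 -> lands@15:R; in-air after throw: [b1@9:R b2@12:L b3@15:R]
Beat 9 (R): throw ball1 h=1 -> lands@10:L; in-air after throw: [b1@10:L b2@12:L b3@15:R]
Beat 10 (L): throw ball1 h=1 -> lands@11:R; in-air after throw: [b1@11:R b2@12:L b3@15:R]
Beat 11 (R): throw ball1 h=7 -> lands@18:L; in-air after throw: [b2@12:L b3@15:R b1@18:L]

Answer: ball2:lands@12:L ball3:lands@15:R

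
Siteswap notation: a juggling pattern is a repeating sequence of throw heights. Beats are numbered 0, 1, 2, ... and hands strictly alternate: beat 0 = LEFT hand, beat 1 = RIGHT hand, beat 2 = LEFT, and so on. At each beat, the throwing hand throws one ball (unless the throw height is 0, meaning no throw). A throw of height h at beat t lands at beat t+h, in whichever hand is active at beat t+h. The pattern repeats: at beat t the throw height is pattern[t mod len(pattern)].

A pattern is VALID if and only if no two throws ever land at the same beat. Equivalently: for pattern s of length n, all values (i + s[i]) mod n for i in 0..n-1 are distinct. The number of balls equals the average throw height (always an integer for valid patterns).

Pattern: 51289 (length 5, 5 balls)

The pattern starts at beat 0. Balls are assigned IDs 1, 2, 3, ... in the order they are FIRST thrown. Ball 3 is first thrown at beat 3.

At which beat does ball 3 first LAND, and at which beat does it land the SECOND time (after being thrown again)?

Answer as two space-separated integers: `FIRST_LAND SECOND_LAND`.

Beat 0 (L): throw ball1 h=5 -> lands@5:R; in-air after throw: [b1@5:R]
Beat 1 (R): throw ball2 h=1 -> lands@2:L; in-air after throw: [b2@2:L b1@5:R]
Beat 2 (L): throw ball2 h=2 -> lands@4:L; in-air after throw: [b2@4:L b1@5:R]
Beat 3 (R): throw ball3 h=8 -> lands@11:R; in-air after throw: [b2@4:L b1@5:R b3@11:R]
Beat 4 (L): throw ball2 h=9 -> lands@13:R; in-air after throw: [b1@5:R b3@11:R b2@13:R]
Beat 5 (R): throw ball1 h=5 -> lands@10:L; in-air after throw: [b1@10:L b3@11:R b2@13:R]
Beat 6 (L): throw ball4 h=1 -> lands@7:R; in-air after throw: [b4@7:R b1@10:L b3@11:R b2@13:R]
Beat 7 (R): throw ball4 h=2 -> lands@9:R; in-air after throw: [b4@9:R b1@10:L b3@11:R b2@13:R]
Beat 8 (L): throw ball5 h=8 -> lands@16:L; in-air after throw: [b4@9:R b1@10:L b3@11:R b2@13:R b5@16:L]
Beat 9 (R): throw ball4 h=9 -> lands@18:L; in-air after throw: [b1@10:L b3@11:R b2@13:R b5@16:L b4@18:L]
Beat 10 (L): throw ball1 h=5 -> lands@15:R; in-air after throw: [b3@11:R b2@13:R b1@15:R b5@16:L b4@18:L]
Beat 11 (R): throw ball3 h=1 -> lands@12:L; in-air after throw: [b3@12:L b2@13:R b1@15:R b5@16:L b4@18:L]
Beat 12 (L): throw ball3 h=2 -> lands@14:L; in-air after throw: [b2@13:R b3@14:L b1@15:R b5@16:L b4@18:L]
Ball 3: thrown@3 h=8 -> first land @11; rethrown@11 h=1 -> second land @12

Answer: 11 12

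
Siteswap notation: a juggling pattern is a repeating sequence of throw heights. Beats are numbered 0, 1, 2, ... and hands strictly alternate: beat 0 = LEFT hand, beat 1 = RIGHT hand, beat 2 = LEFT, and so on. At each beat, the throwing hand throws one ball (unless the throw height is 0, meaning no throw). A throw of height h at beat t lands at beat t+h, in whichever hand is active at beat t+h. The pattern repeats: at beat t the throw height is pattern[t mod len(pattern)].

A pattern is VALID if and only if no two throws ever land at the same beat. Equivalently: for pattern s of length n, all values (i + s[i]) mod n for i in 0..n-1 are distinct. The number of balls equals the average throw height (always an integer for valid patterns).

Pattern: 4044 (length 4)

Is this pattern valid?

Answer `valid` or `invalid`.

i=0: (i + s[i]) mod n = (0 + 4) mod 4 = 0
i=1: (i + s[i]) mod n = (1 + 0) mod 4 = 1
i=2: (i + s[i]) mod n = (2 + 4) mod 4 = 2
i=3: (i + s[i]) mod n = (3 + 4) mod 4 = 3
Residues: [0, 1, 2, 3], distinct: True

Answer: valid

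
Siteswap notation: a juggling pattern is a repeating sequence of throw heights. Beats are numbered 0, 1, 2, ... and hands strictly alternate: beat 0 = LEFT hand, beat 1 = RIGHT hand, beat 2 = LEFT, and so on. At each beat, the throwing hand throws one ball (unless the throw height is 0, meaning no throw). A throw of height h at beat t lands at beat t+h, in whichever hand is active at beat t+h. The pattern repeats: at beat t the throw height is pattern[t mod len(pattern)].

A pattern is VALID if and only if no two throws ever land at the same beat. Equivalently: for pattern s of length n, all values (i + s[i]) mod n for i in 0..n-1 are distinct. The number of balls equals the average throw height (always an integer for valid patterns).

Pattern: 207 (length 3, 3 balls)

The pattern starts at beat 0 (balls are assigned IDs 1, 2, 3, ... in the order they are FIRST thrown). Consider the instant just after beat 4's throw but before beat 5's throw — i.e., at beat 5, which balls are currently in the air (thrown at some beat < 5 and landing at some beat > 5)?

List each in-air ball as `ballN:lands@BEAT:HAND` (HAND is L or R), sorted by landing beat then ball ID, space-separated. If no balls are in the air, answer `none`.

Beat 0 (L): throw ball1 h=2 -> lands@2:L; in-air after throw: [b1@2:L]
Beat 2 (L): throw ball1 h=7 -> lands@9:R; in-air after throw: [b1@9:R]
Beat 3 (R): throw ball2 h=2 -> lands@5:R; in-air after throw: [b2@5:R b1@9:R]
Beat 5 (R): throw ball2 h=7 -> lands@12:L; in-air after throw: [b1@9:R b2@12:L]

Answer: ball1:lands@9:R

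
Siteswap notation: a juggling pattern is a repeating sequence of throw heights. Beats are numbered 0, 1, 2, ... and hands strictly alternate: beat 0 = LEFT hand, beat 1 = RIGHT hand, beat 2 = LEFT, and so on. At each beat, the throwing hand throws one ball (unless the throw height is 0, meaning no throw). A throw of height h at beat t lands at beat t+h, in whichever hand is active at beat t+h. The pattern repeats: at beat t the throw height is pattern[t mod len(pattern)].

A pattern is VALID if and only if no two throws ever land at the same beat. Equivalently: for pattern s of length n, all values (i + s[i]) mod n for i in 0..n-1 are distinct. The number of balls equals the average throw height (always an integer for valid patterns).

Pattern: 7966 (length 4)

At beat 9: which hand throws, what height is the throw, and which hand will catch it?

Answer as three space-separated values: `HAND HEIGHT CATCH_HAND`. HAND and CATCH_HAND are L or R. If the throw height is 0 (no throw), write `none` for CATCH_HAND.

Answer: R 9 L

Derivation:
Beat 9: 9 mod 2 = 1, so hand = R
Throw height = pattern[9 mod 4] = pattern[1] = 9
Lands at beat 9+9=18, 18 mod 2 = 0, so catch hand = L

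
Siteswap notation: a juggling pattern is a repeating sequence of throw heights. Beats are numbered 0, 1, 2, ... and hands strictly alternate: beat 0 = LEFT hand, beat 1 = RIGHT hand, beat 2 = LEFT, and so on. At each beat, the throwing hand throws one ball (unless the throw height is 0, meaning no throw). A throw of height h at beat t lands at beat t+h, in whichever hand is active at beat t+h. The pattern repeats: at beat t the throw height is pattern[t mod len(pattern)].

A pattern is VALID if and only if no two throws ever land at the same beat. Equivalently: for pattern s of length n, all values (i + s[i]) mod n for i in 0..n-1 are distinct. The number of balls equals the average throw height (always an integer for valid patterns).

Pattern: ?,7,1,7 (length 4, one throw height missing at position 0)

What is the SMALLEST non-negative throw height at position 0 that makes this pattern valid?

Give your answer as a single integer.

Answer: 1

Derivation:
i=0: s[i]=? (unknown)
i=1: (1 + 7) mod 4 = 0
i=2: (2 + 1) mod 4 = 3
i=3: (3 + 7) mod 4 = 2
Known residues: [0, 2, 3]; need a permutation of 0..3, so missing residue r = 1
Need (0 + s) mod 4 = 1; smallest s = (1 - 0) mod 4 = 1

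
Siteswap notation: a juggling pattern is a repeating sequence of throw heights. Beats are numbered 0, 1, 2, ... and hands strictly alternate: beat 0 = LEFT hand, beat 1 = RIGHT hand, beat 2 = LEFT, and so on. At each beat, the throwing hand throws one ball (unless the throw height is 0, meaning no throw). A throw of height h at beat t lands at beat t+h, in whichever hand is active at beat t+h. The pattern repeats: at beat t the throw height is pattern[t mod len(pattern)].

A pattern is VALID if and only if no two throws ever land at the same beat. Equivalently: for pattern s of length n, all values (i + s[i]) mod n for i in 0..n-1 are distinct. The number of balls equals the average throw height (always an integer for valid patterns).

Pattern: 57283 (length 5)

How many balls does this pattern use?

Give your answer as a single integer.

Pattern = [5, 7, 2, 8, 3], length n = 5
  position 0: throw height = 5, running sum = 5
  position 1: throw height = 7, running sum = 12
  position 2: throw height = 2, running sum = 14
  position 3: throw height = 8, running sum = 22
  position 4: throw height = 3, running sum = 25
Total sum = 25; balls = sum / n = 25 / 5 = 5

Answer: 5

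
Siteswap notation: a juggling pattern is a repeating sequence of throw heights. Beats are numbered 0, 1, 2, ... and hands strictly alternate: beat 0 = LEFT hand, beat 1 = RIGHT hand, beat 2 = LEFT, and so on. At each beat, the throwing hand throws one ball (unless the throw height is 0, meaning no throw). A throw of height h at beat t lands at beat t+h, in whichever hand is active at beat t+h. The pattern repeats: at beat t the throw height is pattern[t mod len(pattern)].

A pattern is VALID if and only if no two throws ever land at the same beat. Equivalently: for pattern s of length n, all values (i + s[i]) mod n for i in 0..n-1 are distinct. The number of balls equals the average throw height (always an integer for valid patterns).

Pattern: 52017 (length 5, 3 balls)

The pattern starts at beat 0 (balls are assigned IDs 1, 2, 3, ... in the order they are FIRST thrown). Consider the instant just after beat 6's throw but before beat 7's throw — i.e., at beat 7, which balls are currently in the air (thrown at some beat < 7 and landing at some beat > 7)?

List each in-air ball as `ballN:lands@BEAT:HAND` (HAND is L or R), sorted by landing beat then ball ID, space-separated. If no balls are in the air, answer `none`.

Beat 0 (L): throw ball1 h=5 -> lands@5:R; in-air after throw: [b1@5:R]
Beat 1 (R): throw ball2 h=2 -> lands@3:R; in-air after throw: [b2@3:R b1@5:R]
Beat 3 (R): throw ball2 h=1 -> lands@4:L; in-air after throw: [b2@4:L b1@5:R]
Beat 4 (L): throw ball2 h=7 -> lands@11:R; in-air after throw: [b1@5:R b2@11:R]
Beat 5 (R): throw ball1 h=5 -> lands@10:L; in-air after throw: [b1@10:L b2@11:R]
Beat 6 (L): throw ball3 h=2 -> lands@8:L; in-air after throw: [b3@8:L b1@10:L b2@11:R]

Answer: ball3:lands@8:L ball1:lands@10:L ball2:lands@11:R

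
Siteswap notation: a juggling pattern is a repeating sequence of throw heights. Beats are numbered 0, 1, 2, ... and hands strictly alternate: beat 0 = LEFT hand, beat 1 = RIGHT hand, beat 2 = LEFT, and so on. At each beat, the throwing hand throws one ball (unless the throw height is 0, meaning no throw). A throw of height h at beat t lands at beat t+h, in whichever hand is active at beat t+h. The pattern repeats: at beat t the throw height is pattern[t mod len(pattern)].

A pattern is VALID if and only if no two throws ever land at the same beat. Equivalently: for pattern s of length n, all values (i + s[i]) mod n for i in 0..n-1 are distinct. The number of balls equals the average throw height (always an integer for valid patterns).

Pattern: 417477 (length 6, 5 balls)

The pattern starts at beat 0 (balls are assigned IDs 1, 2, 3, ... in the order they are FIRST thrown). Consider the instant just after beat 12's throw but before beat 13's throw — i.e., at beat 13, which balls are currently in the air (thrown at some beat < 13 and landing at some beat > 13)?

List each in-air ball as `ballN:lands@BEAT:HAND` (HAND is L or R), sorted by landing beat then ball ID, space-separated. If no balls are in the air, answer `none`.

Beat 0 (L): throw ball1 h=4 -> lands@4:L; in-air after throw: [b1@4:L]
Beat 1 (R): throw ball2 h=1 -> lands@2:L; in-air after throw: [b2@2:L b1@4:L]
Beat 2 (L): throw ball2 h=7 -> lands@9:R; in-air after throw: [b1@4:L b2@9:R]
Beat 3 (R): throw ball3 h=4 -> lands@7:R; in-air after throw: [b1@4:L b3@7:R b2@9:R]
Beat 4 (L): throw ball1 h=7 -> lands@11:R; in-air after throw: [b3@7:R b2@9:R b1@11:R]
Beat 5 (R): throw ball4 h=7 -> lands@12:L; in-air after throw: [b3@7:R b2@9:R b1@11:R b4@12:L]
Beat 6 (L): throw ball5 h=4 -> lands@10:L; in-air after throw: [b3@7:R b2@9:R b5@10:L b1@11:R b4@12:L]
Beat 7 (R): throw ball3 h=1 -> lands@8:L; in-air after throw: [b3@8:L b2@9:R b5@10:L b1@11:R b4@12:L]
Beat 8 (L): throw ball3 h=7 -> lands@15:R; in-air after throw: [b2@9:R b5@10:L b1@11:R b4@12:L b3@15:R]
Beat 9 (R): throw ball2 h=4 -> lands@13:R; in-air after throw: [b5@10:L b1@11:R b4@12:L b2@13:R b3@15:R]
Beat 10 (L): throw ball5 h=7 -> lands@17:R; in-air after throw: [b1@11:R b4@12:L b2@13:R b3@15:R b5@17:R]
Beat 11 (R): throw ball1 h=7 -> lands@18:L; in-air after throw: [b4@12:L b2@13:R b3@15:R b5@17:R b1@18:L]
Beat 12 (L): throw ball4 h=4 -> lands@16:L; in-air after throw: [b2@13:R b3@15:R b4@16:L b5@17:R b1@18:L]
Beat 13 (R): throw ball2 h=1 -> lands@14:L; in-air after throw: [b2@14:L b3@15:R b4@16:L b5@17:R b1@18:L]

Answer: ball3:lands@15:R ball4:lands@16:L ball5:lands@17:R ball1:lands@18:L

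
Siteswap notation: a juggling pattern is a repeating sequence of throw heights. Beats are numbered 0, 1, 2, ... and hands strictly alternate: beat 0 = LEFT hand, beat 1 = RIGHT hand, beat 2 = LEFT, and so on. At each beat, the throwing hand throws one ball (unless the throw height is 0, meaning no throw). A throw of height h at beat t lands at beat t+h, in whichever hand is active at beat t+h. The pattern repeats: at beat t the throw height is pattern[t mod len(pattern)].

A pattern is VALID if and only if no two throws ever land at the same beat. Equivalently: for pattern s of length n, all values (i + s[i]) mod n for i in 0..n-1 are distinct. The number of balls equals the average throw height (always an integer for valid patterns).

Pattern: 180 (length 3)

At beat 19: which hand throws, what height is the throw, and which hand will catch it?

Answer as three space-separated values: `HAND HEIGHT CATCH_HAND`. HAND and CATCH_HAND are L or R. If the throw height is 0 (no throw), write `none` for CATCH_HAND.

Answer: R 8 R

Derivation:
Beat 19: 19 mod 2 = 1, so hand = R
Throw height = pattern[19 mod 3] = pattern[1] = 8
Lands at beat 19+8=27, 27 mod 2 = 1, so catch hand = R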